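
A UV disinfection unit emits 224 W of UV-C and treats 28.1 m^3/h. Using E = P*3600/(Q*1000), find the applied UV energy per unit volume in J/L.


Energy delivered per hour = 224 W * 3600 s = 806400 J/h
Volume treated per hour = 28.1 m^3/h * 1000 = 28100 L/h
dose = 806400 / 28100 = 28.6975 J/L

28.6975 J/L


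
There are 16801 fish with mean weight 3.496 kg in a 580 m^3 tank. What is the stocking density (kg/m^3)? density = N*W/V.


Total biomass = 16801 fish * 3.496 kg = 58736.296 kg
Density = total biomass / volume = 58736.296 / 580 = 101.269 kg/m^3

101.269 kg/m^3


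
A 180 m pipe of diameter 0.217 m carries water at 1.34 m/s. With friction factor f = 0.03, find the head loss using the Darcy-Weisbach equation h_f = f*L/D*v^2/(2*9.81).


v^2 = 1.34^2 = 1.7956 m^2/s^2
L/D = 180/0.217 = 829.49309
h_f = f*(L/D)*v^2/(2g) = 0.03 * 829.49309 * 1.7956 / 19.62 = 2.27743 m

2.27743 m


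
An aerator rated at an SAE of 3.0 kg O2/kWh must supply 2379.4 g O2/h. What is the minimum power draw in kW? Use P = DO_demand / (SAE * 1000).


SAE in g O2/kWh = 3.0 * 1000 = 3000 g/kWh
P = DO_demand / SAE_g = 2379.4 / 3000 = 0.793133 kW

0.793133 kW


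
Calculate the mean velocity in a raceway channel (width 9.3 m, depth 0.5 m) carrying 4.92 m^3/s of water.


Cross-sectional area = W * d = 9.3 * 0.5 = 4.65 m^2
Velocity = Q / A = 4.92 / 4.65 = 1.05806 m/s

1.05806 m/s


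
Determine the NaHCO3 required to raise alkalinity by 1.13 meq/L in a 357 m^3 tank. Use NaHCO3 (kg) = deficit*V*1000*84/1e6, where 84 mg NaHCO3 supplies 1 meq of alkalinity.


Tank volume in L = 357 m^3 * 1000 = 357000 L
Total meq required = 1.13 meq/L * 357000 L = 403410 meq
NaHCO3 mass = 403410 meq * 84 mg/meq / 1e6 = 33.8864 kg

33.8864 kg


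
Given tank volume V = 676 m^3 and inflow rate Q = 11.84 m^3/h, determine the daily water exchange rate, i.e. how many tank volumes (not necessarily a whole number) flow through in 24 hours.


Daily flow volume = 11.84 m^3/h * 24 h = 284.16 m^3/day
Exchanges = daily flow / tank volume = 284.16 / 676 = 0.420355 exchanges/day

0.420355 exchanges/day


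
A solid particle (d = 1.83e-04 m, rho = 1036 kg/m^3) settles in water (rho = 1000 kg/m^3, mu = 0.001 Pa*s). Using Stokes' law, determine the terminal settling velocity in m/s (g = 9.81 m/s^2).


Density difference: rho_p - rho_f = 1036 - 1000 = 36 kg/m^3
d^2 = (1.83e-04)^2 = 3.3489e-08 m^2
Numerator = (rho_p - rho_f) * g * d^2 = 36 * 9.81 * 3.3489e-08 = 1.1826975e-05
Denominator = 18 * mu = 18 * 0.001 = 0.018
v_s = 1.1826975e-05 / 0.018 = 6.57054e-04 m/s
Check: Re = rho_f * v_s * d / mu = 1000 * 6.57054e-04 * 1.83e-04 / 0.001 = 0.12 < 1, so Stokes' law applies.

6.57054e-04 m/s


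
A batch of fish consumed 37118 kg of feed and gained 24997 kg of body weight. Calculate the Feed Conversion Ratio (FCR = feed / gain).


FCR = feed consumed / weight gained
FCR = 37118 kg / 24997 kg = 1.4849

1.4849


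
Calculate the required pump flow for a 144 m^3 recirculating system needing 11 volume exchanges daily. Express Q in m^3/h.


Daily recirculation volume = 144 m^3 * 11 = 1584 m^3/day
Flow rate Q = daily volume / 24 h = 1584 / 24 = 66 m^3/h

66 m^3/h


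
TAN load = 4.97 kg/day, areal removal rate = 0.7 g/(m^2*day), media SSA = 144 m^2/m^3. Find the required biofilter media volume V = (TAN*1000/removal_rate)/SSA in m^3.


A = 4.97*1000 / 0.7 = 7100 m^2
V = 7100 / 144 = 49.3056

49.3056 m^3


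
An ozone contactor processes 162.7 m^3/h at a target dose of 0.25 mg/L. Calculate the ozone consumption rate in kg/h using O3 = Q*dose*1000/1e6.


O3 demand (mg/h) = Q * dose * 1000 = 162.7 * 0.25 * 1000 = 40675 mg/h
Convert mg to kg: 40675 / 1e6 = 0.040675 kg/h

0.040675 kg/h


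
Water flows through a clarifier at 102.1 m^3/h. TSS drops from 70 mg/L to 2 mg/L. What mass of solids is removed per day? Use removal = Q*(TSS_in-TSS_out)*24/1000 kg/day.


Concentration drop: TSS_in - TSS_out = 70 - 2 = 68 mg/L
Hourly solids removed = Q * dTSS = 102.1 m^3/h * 68 mg/L = 6942.8 g/h  (m^3/h * mg/L = g/h)
Daily solids removed = 6942.8 * 24 = 166627.2 g/day
Convert g to kg: 166627.2 / 1000 = 166.6272 kg/day

166.6272 kg/day


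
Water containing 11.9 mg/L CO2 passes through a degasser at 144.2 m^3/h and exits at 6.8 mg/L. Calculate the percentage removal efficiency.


CO2_out / CO2_in = 6.8 / 11.9 = 0.57142857
Fraction remaining = 0.57142857
efficiency = (1 - 0.57142857) * 100 = 42.8571 %

42.8571 %


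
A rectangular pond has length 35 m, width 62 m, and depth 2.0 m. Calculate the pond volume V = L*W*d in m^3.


Base area = L * W = 35 * 62 = 2170 m^2
Volume = area * depth = 2170 * 2.0 = 4340 m^3

4340 m^3


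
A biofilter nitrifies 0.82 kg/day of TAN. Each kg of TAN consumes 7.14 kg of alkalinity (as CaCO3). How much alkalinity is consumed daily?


Alkalinity factor: 7.14 kg CaCO3 consumed per kg TAN nitrified
alk = 0.82 kg TAN * 7.14 = 5.8548 kg CaCO3/day

5.8548 kg CaCO3/day


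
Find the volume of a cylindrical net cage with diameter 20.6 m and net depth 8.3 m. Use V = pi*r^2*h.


r = d/2 = 20.6/2 = 10.3 m
Base area = pi*r^2 = pi*10.3^2 = 333.29156 m^2
Volume = 333.29156 * 8.3 = 2766.32 m^3

2766.32 m^3


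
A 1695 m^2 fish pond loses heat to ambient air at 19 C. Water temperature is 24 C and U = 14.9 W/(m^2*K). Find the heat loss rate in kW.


Temperature difference dT = 24 - 19 = 5 K
Heat loss (W) = U * A * dT = 14.9 * 1695 * 5 = 126277.5 W
Convert to kW: 126277.5 / 1000 = 126.2775 kW

126.2775 kW


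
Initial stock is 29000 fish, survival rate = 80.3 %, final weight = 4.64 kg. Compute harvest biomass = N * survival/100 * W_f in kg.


Survivors = 29000 * 80.3/100 = 23287 fish
Harvest biomass = survivors * W_f = 23287 * 4.64 = 108051.68 kg

108051.68 kg


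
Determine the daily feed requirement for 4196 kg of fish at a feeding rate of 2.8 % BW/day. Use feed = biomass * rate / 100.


Feeding rate fraction = 2.8% / 100 = 0.028
Daily feed = 4196 kg * 0.028 = 117.488 kg/day

117.488 kg/day


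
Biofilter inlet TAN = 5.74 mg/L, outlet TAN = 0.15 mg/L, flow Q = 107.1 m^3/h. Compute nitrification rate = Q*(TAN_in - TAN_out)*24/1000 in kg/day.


Concentration drop: TAN_in - TAN_out = 5.74 - 0.15 = 5.59 mg/L
Hourly TAN removed = Q * dTAN = 107.1 m^3/h * 5.59 mg/L = 598.689 g/h  (m^3/h * mg/L = g/h)
Daily TAN removed = 598.689 * 24 = 14368.536 g/day
Convert to kg/day: 14368.536 / 1000 = 14.368536 kg/day

14.368536 kg/day


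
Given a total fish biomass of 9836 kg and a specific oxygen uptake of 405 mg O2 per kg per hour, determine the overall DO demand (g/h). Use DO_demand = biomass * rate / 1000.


Total O2 consumption (mg/h) = 9836 kg * 405 mg/(kg*h) = 3983580 mg/h
Convert to g/h: 3983580 / 1000 = 3983.58 g/h

3983.58 g/h


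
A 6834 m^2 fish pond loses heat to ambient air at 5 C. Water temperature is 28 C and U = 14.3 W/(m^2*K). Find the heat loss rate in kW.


Temperature difference dT = 28 - 5 = 23 K
Heat loss (W) = U * A * dT = 14.3 * 6834 * 23 = 2247702.6 W
Convert to kW: 2247702.6 / 1000 = 2247.7026 kW

2247.7026 kW


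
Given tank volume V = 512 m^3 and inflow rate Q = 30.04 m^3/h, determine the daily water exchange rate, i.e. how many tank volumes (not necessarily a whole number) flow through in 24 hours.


Daily flow volume = 30.04 m^3/h * 24 h = 720.96 m^3/day
Exchanges = daily flow / tank volume = 720.96 / 512 = 1.40813 exchanges/day

1.40813 exchanges/day


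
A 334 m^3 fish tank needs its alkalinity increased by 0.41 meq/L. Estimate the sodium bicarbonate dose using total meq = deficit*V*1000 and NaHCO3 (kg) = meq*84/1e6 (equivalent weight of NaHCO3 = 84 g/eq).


Tank volume in L = 334 m^3 * 1000 = 334000 L
Total meq required = 0.41 meq/L * 334000 L = 136940 meq
NaHCO3 mass = 136940 meq * 84 mg/meq / 1e6 = 11.503 kg

11.503 kg


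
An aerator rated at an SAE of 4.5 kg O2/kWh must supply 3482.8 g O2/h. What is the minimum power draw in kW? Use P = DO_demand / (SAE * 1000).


SAE in g O2/kWh = 4.5 * 1000 = 4500 g/kWh
P = DO_demand / SAE_g = 3482.8 / 4500 = 0.773956 kW

0.773956 kW


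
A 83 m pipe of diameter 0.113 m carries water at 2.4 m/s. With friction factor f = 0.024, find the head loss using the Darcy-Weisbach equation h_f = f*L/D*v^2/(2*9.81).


v^2 = 2.4^2 = 5.76 m^2/s^2
L/D = 83/0.113 = 734.51327
h_f = f*(L/D)*v^2/(2g) = 0.024 * 734.51327 * 5.76 / 19.62 = 5.17529 m

5.17529 m


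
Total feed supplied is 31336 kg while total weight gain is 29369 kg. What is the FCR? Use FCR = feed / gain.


FCR = feed consumed / weight gained
FCR = 31336 kg / 29369 kg = 1.06698

1.06698


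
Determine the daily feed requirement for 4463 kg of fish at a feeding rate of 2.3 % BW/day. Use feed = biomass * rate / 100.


Feeding rate fraction = 2.3% / 100 = 0.023
Daily feed = 4463 kg * 0.023 = 102.649 kg/day

102.649 kg/day


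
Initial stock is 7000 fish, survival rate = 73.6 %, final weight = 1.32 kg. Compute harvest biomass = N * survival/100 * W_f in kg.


Survivors = 7000 * 73.6/100 = 5152 fish
Harvest biomass = survivors * W_f = 5152 * 1.32 = 6800.64 kg

6800.64 kg


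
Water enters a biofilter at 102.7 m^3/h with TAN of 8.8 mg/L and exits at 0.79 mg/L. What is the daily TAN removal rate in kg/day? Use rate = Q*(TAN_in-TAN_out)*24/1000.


Concentration drop: TAN_in - TAN_out = 8.8 - 0.79 = 8.01 mg/L
Hourly TAN removed = Q * dTAN = 102.7 m^3/h * 8.01 mg/L = 822.627 g/h  (m^3/h * mg/L = g/h)
Daily TAN removed = 822.627 * 24 = 19743.048 g/day
Convert to kg/day: 19743.048 / 1000 = 19.743048 kg/day

19.743048 kg/day


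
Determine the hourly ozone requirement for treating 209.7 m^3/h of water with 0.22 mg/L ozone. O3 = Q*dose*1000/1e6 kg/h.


O3 demand (mg/h) = Q * dose * 1000 = 209.7 * 0.22 * 1000 = 46134 mg/h
Convert mg to kg: 46134 / 1e6 = 0.046134 kg/h

0.046134 kg/h


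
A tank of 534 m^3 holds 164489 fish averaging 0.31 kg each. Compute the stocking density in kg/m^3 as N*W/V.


Total biomass = 164489 fish * 0.31 kg = 50991.59 kg
Density = total biomass / volume = 50991.59 / 534 = 95.4899 kg/m^3

95.4899 kg/m^3


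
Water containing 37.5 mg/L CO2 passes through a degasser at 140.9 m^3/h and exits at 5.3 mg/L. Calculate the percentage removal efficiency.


CO2_out / CO2_in = 5.3 / 37.5 = 0.14133333
Fraction remaining = 0.14133333
efficiency = (1 - 0.14133333) * 100 = 85.8667 %

85.8667 %


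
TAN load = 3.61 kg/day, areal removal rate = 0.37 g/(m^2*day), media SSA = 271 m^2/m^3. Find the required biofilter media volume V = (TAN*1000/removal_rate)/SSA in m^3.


A = 3.61*1000 / 0.37 = 9756.7568 m^2
V = 9756.7568 / 271 = 36.0028

36.0028 m^3


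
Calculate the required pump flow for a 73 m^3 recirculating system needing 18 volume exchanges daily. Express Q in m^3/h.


Daily recirculation volume = 73 m^3 * 18 = 1314 m^3/day
Flow rate Q = daily volume / 24 h = 1314 / 24 = 54.75 m^3/h

54.75 m^3/h


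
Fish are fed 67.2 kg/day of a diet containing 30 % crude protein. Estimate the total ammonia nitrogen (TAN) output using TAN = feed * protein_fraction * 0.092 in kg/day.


Protein in feed = 67.2 * 30/100 = 20.16 kg/day
TAN = protein * 0.092 = 20.16 * 0.092 = 1.85472 kg/day

1.85472 kg/day


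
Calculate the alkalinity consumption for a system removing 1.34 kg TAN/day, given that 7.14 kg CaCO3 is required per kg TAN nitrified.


Alkalinity factor: 7.14 kg CaCO3 consumed per kg TAN nitrified
alk = 1.34 kg TAN * 7.14 = 9.5676 kg CaCO3/day

9.5676 kg CaCO3/day


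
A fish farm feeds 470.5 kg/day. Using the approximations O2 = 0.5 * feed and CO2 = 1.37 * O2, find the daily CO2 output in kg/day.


O2 = 470.5 * 0.5 = 235.25
CO2 = 235.25 * 1.37 = 322.2925

322.2925 kg/day


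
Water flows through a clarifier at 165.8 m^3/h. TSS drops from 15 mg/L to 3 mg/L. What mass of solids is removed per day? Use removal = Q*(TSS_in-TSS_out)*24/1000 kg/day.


Concentration drop: TSS_in - TSS_out = 15 - 3 = 12 mg/L
Hourly solids removed = Q * dTSS = 165.8 m^3/h * 12 mg/L = 1989.6 g/h  (m^3/h * mg/L = g/h)
Daily solids removed = 1989.6 * 24 = 47750.4 g/day
Convert g to kg: 47750.4 / 1000 = 47.7504 kg/day

47.7504 kg/day


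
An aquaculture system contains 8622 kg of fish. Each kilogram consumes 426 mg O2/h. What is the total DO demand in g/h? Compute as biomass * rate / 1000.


Total O2 consumption (mg/h) = 8622 kg * 426 mg/(kg*h) = 3672972 mg/h
Convert to g/h: 3672972 / 1000 = 3672.972 g/h

3672.972 g/h


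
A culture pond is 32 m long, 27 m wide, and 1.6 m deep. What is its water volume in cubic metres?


Base area = L * W = 32 * 27 = 864 m^2
Volume = area * depth = 864 * 1.6 = 1382.4 m^3

1382.4 m^3


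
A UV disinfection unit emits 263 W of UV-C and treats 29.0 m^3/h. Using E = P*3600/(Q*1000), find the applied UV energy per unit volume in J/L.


Energy delivered per hour = 263 W * 3600 s = 946800 J/h
Volume treated per hour = 29.0 m^3/h * 1000 = 29000 L/h
dose = 946800 / 29000 = 32.6483 J/L

32.6483 J/L


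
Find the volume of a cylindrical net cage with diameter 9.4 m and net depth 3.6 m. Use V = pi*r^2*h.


r = d/2 = 9.4/2 = 4.7 m
Base area = pi*r^2 = pi*4.7^2 = 69.397782 m^2
Volume = 69.397782 * 3.6 = 249.832 m^3

249.832 m^3


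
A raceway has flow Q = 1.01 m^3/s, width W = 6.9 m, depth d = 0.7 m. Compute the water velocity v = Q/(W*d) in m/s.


Cross-sectional area = W * d = 6.9 * 0.7 = 4.83 m^2
Velocity = Q / A = 1.01 / 4.83 = 0.20911 m/s

0.20911 m/s


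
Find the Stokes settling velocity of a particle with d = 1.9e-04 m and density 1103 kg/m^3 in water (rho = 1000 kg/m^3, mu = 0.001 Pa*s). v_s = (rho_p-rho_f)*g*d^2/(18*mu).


Density difference: rho_p - rho_f = 1103 - 1000 = 103 kg/m^3
d^2 = (1.9e-04)^2 = 3.61e-08 m^2
Numerator = (rho_p - rho_f) * g * d^2 = 103 * 9.81 * 3.61e-08 = 3.6476523e-05
Denominator = 18 * mu = 18 * 0.001 = 0.018
v_s = 3.6476523e-05 / 0.018 = 0.00202647 m/s
Check: Re = rho_f * v_s * d / mu = 1000 * 0.00202647 * 1.9e-04 / 0.001 = 0.385 < 1, so Stokes' law applies.

0.00202647 m/s


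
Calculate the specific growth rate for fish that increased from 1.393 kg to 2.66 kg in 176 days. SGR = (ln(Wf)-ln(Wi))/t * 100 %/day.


ln(W_f) = ln(2.66) = 0.97832612
ln(W_i) = ln(1.393) = 0.33145969
ln(W_f) - ln(W_i) = 0.97832612 - 0.33145969 = 0.64686643
SGR = 0.64686643 / 176 * 100 = 0.367538 %/day

0.367538 %/day


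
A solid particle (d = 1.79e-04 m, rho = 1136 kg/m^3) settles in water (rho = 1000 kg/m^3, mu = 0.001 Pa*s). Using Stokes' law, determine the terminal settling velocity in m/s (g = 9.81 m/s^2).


Density difference: rho_p - rho_f = 1136 - 1000 = 136 kg/m^3
d^2 = (1.79e-04)^2 = 3.2041e-08 m^2
Numerator = (rho_p - rho_f) * g * d^2 = 136 * 9.81 * 3.2041e-08 = 4.2747821e-05
Denominator = 18 * mu = 18 * 0.001 = 0.018
v_s = 4.2747821e-05 / 0.018 = 0.00237488 m/s
Check: Re = rho_f * v_s * d / mu = 1000 * 0.00237488 * 1.79e-04 / 0.001 = 0.425 < 1, so Stokes' law applies.

0.00237488 m/s


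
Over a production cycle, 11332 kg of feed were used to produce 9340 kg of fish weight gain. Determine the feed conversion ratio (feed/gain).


FCR = feed consumed / weight gained
FCR = 11332 kg / 9340 kg = 1.21328

1.21328


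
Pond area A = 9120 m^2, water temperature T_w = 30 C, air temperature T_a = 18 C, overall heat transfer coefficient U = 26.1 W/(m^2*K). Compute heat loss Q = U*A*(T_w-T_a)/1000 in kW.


Temperature difference dT = 30 - 18 = 12 K
Heat loss (W) = U * A * dT = 26.1 * 9120 * 12 = 2856384 W
Convert to kW: 2856384 / 1000 = 2856.384 kW

2856.384 kW


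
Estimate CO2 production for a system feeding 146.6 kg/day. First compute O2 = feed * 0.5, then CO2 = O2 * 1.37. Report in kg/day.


O2 = 146.6 * 0.5 = 73.3
CO2 = 73.3 * 1.37 = 100.421

100.421 kg/day


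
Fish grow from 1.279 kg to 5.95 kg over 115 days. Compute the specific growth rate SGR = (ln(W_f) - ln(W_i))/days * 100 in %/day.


ln(W_f) = ln(5.95) = 1.7833912
ln(W_i) = ln(1.279) = 0.24607852
ln(W_f) - ln(W_i) = 1.7833912 - 0.24607852 = 1.5373127
SGR = 1.5373127 / 115 * 100 = 1.33679 %/day

1.33679 %/day


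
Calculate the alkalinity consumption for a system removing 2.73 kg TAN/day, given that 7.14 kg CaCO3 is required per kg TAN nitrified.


Alkalinity factor: 7.14 kg CaCO3 consumed per kg TAN nitrified
alk = 2.73 kg TAN * 7.14 = 19.4922 kg CaCO3/day

19.4922 kg CaCO3/day


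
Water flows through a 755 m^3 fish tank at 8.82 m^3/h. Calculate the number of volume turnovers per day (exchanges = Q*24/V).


Daily flow volume = 8.82 m^3/h * 24 h = 211.68 m^3/day
Exchanges = daily flow / tank volume = 211.68 / 755 = 0.280371 exchanges/day

0.280371 exchanges/day


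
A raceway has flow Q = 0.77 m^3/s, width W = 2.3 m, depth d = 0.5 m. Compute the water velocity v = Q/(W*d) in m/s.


Cross-sectional area = W * d = 2.3 * 0.5 = 1.15 m^2
Velocity = Q / A = 0.77 / 1.15 = 0.669565 m/s

0.669565 m/s


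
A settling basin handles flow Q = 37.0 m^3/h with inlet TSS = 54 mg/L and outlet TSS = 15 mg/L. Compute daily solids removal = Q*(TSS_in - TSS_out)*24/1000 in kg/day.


Concentration drop: TSS_in - TSS_out = 54 - 15 = 39 mg/L
Hourly solids removed = Q * dTSS = 37.0 m^3/h * 39 mg/L = 1443 g/h  (m^3/h * mg/L = g/h)
Daily solids removed = 1443 * 24 = 34632 g/day
Convert g to kg: 34632 / 1000 = 34.632 kg/day

34.632 kg/day


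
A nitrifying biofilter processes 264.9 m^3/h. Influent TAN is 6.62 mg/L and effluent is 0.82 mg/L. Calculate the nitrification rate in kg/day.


Concentration drop: TAN_in - TAN_out = 6.62 - 0.82 = 5.8 mg/L
Hourly TAN removed = Q * dTAN = 264.9 m^3/h * 5.8 mg/L = 1536.42 g/h  (m^3/h * mg/L = g/h)
Daily TAN removed = 1536.42 * 24 = 36874.08 g/day
Convert to kg/day: 36874.08 / 1000 = 36.87408 kg/day

36.87408 kg/day


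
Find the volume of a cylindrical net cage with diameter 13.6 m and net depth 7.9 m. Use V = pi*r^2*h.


r = d/2 = 13.6/2 = 6.8 m
Base area = pi*r^2 = pi*6.8^2 = 145.26724 m^2
Volume = 145.26724 * 7.9 = 1147.61 m^3

1147.61 m^3


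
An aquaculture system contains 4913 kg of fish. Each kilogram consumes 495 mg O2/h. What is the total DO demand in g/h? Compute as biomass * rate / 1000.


Total O2 consumption (mg/h) = 4913 kg * 495 mg/(kg*h) = 2431935 mg/h
Convert to g/h: 2431935 / 1000 = 2431.935 g/h

2431.935 g/h


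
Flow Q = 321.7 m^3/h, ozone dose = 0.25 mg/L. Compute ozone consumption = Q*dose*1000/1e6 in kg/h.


O3 demand (mg/h) = Q * dose * 1000 = 321.7 * 0.25 * 1000 = 80425 mg/h
Convert mg to kg: 80425 / 1e6 = 0.080425 kg/h

0.080425 kg/h


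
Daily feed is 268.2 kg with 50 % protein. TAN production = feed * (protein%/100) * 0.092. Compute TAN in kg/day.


Protein in feed = 268.2 * 50/100 = 134.1 kg/day
TAN = protein * 0.092 = 134.1 * 0.092 = 12.3372 kg/day

12.3372 kg/day


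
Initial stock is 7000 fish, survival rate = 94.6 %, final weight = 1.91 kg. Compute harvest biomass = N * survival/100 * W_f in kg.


Survivors = 7000 * 94.6/100 = 6622 fish
Harvest biomass = survivors * W_f = 6622 * 1.91 = 12648.02 kg

12648.02 kg


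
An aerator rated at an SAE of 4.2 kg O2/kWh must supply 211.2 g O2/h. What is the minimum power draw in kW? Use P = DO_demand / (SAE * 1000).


SAE in g O2/kWh = 4.2 * 1000 = 4200 g/kWh
P = DO_demand / SAE_g = 211.2 / 4200 = 0.0502857 kW

0.0502857 kW


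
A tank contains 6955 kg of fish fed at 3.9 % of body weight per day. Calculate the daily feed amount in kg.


Feeding rate fraction = 3.9% / 100 = 0.039
Daily feed = 6955 kg * 0.039 = 271.245 kg/day

271.245 kg/day


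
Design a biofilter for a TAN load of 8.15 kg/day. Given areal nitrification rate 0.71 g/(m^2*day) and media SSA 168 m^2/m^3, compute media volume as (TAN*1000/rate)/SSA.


A = 8.15*1000 / 0.71 = 11478.873 m^2
V = 11478.873 / 168 = 68.3266

68.3266 m^3


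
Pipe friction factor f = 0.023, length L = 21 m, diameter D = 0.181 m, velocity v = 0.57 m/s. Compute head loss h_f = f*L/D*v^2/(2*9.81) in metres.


v^2 = 0.57^2 = 0.3249 m^2/s^2
L/D = 21/0.181 = 116.0221
h_f = f*(L/D)*v^2/(2g) = 0.023 * 116.0221 * 0.3249 / 19.62 = 0.0441895 m

0.0441895 m


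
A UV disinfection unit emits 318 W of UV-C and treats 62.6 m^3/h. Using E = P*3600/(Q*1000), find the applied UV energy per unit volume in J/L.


Energy delivered per hour = 318 W * 3600 s = 1144800 J/h
Volume treated per hour = 62.6 m^3/h * 1000 = 62600 L/h
dose = 1144800 / 62600 = 18.2875 J/L

18.2875 J/L


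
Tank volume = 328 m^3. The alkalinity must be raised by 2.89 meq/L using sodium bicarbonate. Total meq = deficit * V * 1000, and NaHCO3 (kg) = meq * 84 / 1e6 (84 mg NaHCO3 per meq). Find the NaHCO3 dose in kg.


Tank volume in L = 328 m^3 * 1000 = 328000 L
Total meq required = 2.89 meq/L * 328000 L = 947920 meq
NaHCO3 mass = 947920 meq * 84 mg/meq / 1e6 = 79.6253 kg

79.6253 kg


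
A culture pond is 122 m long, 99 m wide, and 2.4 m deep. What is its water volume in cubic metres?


Base area = L * W = 122 * 99 = 12078 m^2
Volume = area * depth = 12078 * 2.4 = 28987.2 m^3

28987.2 m^3


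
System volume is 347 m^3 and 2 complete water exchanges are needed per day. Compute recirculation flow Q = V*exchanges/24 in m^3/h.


Daily recirculation volume = 347 m^3 * 2 = 694 m^3/day
Flow rate Q = daily volume / 24 h = 694 / 24 = 28.9167 m^3/h

28.9167 m^3/h


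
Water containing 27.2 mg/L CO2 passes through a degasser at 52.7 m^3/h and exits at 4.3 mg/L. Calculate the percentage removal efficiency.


CO2_out / CO2_in = 4.3 / 27.2 = 0.15808824
Fraction remaining = 0.15808824
efficiency = (1 - 0.15808824) * 100 = 84.1912 %

84.1912 %


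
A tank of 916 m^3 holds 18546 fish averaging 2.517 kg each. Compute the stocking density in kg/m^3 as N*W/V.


Total biomass = 18546 fish * 2.517 kg = 46680.282 kg
Density = total biomass / volume = 46680.282 / 916 = 50.961 kg/m^3

50.961 kg/m^3


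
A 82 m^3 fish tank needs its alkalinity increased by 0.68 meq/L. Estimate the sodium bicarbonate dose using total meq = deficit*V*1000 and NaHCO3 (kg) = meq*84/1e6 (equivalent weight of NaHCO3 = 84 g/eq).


Tank volume in L = 82 m^3 * 1000 = 82000 L
Total meq required = 0.68 meq/L * 82000 L = 55760 meq
NaHCO3 mass = 55760 meq * 84 mg/meq / 1e6 = 4.68384 kg

4.68384 kg


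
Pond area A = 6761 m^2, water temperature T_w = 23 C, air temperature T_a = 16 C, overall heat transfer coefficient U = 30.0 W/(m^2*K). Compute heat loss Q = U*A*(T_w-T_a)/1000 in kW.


Temperature difference dT = 23 - 16 = 7 K
Heat loss (W) = U * A * dT = 30.0 * 6761 * 7 = 1419810 W
Convert to kW: 1419810 / 1000 = 1419.81 kW

1419.81 kW


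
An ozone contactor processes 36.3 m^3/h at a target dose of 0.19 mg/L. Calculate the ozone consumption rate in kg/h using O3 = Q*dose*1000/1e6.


O3 demand (mg/h) = Q * dose * 1000 = 36.3 * 0.19 * 1000 = 6897 mg/h
Convert mg to kg: 6897 / 1e6 = 0.006897 kg/h

0.006897 kg/h


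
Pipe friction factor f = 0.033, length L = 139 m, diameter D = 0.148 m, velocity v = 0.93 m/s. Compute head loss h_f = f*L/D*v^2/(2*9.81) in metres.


v^2 = 0.93^2 = 0.8649 m^2/s^2
L/D = 139/0.148 = 939.18919
h_f = f*(L/D)*v^2/(2g) = 0.033 * 939.18919 * 0.8649 / 19.62 = 1.36626 m

1.36626 m


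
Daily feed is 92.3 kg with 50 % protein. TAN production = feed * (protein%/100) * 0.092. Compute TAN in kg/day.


Protein in feed = 92.3 * 50/100 = 46.15 kg/day
TAN = protein * 0.092 = 46.15 * 0.092 = 4.2458 kg/day

4.2458 kg/day


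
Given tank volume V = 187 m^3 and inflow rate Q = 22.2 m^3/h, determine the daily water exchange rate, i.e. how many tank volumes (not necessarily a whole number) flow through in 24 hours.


Daily flow volume = 22.2 m^3/h * 24 h = 532.8 m^3/day
Exchanges = daily flow / tank volume = 532.8 / 187 = 2.8492 exchanges/day

2.8492 exchanges/day


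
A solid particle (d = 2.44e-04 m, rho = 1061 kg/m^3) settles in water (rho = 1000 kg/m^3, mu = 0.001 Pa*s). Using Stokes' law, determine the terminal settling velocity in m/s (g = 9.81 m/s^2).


Density difference: rho_p - rho_f = 1061 - 1000 = 61 kg/m^3
d^2 = (2.44e-04)^2 = 5.9536e-08 m^2
Numerator = (rho_p - rho_f) * g * d^2 = 61 * 9.81 * 5.9536e-08 = 3.5626938e-05
Denominator = 18 * mu = 18 * 0.001 = 0.018
v_s = 3.5626938e-05 / 0.018 = 0.00197927 m/s
Check: Re = rho_f * v_s * d / mu = 1000 * 0.00197927 * 2.44e-04 / 0.001 = 0.483 < 1, so Stokes' law applies.

0.00197927 m/s


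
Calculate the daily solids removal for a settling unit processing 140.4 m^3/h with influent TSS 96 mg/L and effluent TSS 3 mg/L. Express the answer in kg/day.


Concentration drop: TSS_in - TSS_out = 96 - 3 = 93 mg/L
Hourly solids removed = Q * dTSS = 140.4 m^3/h * 93 mg/L = 13057.2 g/h  (m^3/h * mg/L = g/h)
Daily solids removed = 13057.2 * 24 = 313372.8 g/day
Convert g to kg: 313372.8 / 1000 = 313.3728 kg/day

313.3728 kg/day


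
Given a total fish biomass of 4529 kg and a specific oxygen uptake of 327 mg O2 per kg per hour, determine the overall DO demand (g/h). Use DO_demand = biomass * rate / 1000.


Total O2 consumption (mg/h) = 4529 kg * 327 mg/(kg*h) = 1480983 mg/h
Convert to g/h: 1480983 / 1000 = 1480.983 g/h

1480.983 g/h


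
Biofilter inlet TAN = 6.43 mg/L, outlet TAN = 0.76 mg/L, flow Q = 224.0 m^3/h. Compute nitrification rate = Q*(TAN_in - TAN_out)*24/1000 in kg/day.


Concentration drop: TAN_in - TAN_out = 6.43 - 0.76 = 5.67 mg/L
Hourly TAN removed = Q * dTAN = 224.0 m^3/h * 5.67 mg/L = 1270.08 g/h  (m^3/h * mg/L = g/h)
Daily TAN removed = 1270.08 * 24 = 30481.92 g/day
Convert to kg/day: 30481.92 / 1000 = 30.48192 kg/day

30.48192 kg/day


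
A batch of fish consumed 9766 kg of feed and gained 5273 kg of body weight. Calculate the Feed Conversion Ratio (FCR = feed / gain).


FCR = feed consumed / weight gained
FCR = 9766 kg / 5273 kg = 1.85208

1.85208


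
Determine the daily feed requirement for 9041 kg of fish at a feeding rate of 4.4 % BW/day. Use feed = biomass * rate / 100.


Feeding rate fraction = 4.4% / 100 = 0.044
Daily feed = 9041 kg * 0.044 = 397.804 kg/day

397.804 kg/day


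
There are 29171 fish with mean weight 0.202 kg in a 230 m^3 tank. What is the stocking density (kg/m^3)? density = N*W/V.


Total biomass = 29171 fish * 0.202 kg = 5892.542 kg
Density = total biomass / volume = 5892.542 / 230 = 25.6197 kg/m^3

25.6197 kg/m^3


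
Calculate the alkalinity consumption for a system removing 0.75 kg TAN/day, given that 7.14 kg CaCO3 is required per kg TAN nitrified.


Alkalinity factor: 7.14 kg CaCO3 consumed per kg TAN nitrified
alk = 0.75 kg TAN * 7.14 = 5.355 kg CaCO3/day

5.355 kg CaCO3/day


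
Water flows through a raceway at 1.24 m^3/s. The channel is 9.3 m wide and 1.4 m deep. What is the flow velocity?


Cross-sectional area = W * d = 9.3 * 1.4 = 13.02 m^2
Velocity = Q / A = 1.24 / 13.02 = 0.0952381 m/s

0.0952381 m/s


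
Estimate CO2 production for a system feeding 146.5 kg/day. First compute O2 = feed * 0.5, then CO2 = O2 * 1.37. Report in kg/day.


O2 = 146.5 * 0.5 = 73.25
CO2 = 73.25 * 1.37 = 100.3525

100.3525 kg/day


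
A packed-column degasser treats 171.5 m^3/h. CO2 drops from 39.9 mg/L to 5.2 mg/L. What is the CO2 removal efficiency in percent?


CO2_out / CO2_in = 5.2 / 39.9 = 0.13032581
Fraction remaining = 0.13032581
efficiency = (1 - 0.13032581) * 100 = 86.9674 %

86.9674 %


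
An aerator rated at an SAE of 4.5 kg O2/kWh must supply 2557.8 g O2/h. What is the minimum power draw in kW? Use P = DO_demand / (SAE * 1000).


SAE in g O2/kWh = 4.5 * 1000 = 4500 g/kWh
P = DO_demand / SAE_g = 2557.8 / 4500 = 0.5684 kW

0.5684 kW


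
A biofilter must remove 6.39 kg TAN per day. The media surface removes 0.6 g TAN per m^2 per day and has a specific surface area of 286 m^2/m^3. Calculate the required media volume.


A = 6.39*1000 / 0.6 = 10650 m^2
V = 10650 / 286 = 37.2378

37.2378 m^3


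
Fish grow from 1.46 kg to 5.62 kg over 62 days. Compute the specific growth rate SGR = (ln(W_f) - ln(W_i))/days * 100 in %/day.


ln(W_f) = ln(5.62) = 1.7263317
ln(W_i) = ln(1.46) = 0.37843644
ln(W_f) - ln(W_i) = 1.7263317 - 0.37843644 = 1.3478953
SGR = 1.3478953 / 62 * 100 = 2.17402 %/day

2.17402 %/day


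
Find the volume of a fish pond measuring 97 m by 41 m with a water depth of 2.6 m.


Base area = L * W = 97 * 41 = 3977 m^2
Volume = area * depth = 3977 * 2.6 = 10340.2 m^3

10340.2 m^3


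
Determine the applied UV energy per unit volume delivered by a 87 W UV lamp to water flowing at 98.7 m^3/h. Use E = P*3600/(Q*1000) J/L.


Energy delivered per hour = 87 W * 3600 s = 313200 J/h
Volume treated per hour = 98.7 m^3/h * 1000 = 98700 L/h
dose = 313200 / 98700 = 3.17325 J/L

3.17325 J/L


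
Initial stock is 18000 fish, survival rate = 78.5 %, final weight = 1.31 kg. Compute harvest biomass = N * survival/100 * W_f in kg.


Survivors = 18000 * 78.5/100 = 14130 fish
Harvest biomass = survivors * W_f = 14130 * 1.31 = 18510.3 kg

18510.3 kg


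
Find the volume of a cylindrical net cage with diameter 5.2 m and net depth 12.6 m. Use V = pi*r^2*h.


r = d/2 = 5.2/2 = 2.6 m
Base area = pi*r^2 = pi*2.6^2 = 21.237166 m^2
Volume = 21.237166 * 12.6 = 267.588 m^3

267.588 m^3


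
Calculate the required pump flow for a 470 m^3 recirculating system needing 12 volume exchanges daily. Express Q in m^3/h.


Daily recirculation volume = 470 m^3 * 12 = 5640 m^3/day
Flow rate Q = daily volume / 24 h = 5640 / 24 = 235 m^3/h

235 m^3/h


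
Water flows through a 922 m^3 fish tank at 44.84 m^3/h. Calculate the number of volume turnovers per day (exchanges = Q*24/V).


Daily flow volume = 44.84 m^3/h * 24 h = 1076.16 m^3/day
Exchanges = daily flow / tank volume = 1076.16 / 922 = 1.1672 exchanges/day

1.1672 exchanges/day


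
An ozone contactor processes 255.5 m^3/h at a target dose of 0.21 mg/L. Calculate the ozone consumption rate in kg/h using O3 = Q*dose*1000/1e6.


O3 demand (mg/h) = Q * dose * 1000 = 255.5 * 0.21 * 1000 = 53655 mg/h
Convert mg to kg: 53655 / 1e6 = 0.053655 kg/h

0.053655 kg/h


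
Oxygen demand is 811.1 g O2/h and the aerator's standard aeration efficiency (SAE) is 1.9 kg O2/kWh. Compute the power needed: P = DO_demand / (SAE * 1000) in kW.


SAE in g O2/kWh = 1.9 * 1000 = 1900 g/kWh
P = DO_demand / SAE_g = 811.1 / 1900 = 0.426895 kW

0.426895 kW


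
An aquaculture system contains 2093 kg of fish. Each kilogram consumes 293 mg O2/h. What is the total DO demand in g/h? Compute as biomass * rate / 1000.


Total O2 consumption (mg/h) = 2093 kg * 293 mg/(kg*h) = 613249 mg/h
Convert to g/h: 613249 / 1000 = 613.249 g/h

613.249 g/h


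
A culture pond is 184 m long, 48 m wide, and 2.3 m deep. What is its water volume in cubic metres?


Base area = L * W = 184 * 48 = 8832 m^2
Volume = area * depth = 8832 * 2.3 = 20313.6 m^3

20313.6 m^3


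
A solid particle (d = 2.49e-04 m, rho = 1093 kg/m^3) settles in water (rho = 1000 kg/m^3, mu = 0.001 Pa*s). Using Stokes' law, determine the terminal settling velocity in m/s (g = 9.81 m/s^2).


Density difference: rho_p - rho_f = 1093 - 1000 = 93 kg/m^3
d^2 = (2.49e-04)^2 = 6.2001e-08 m^2
Numerator = (rho_p - rho_f) * g * d^2 = 93 * 9.81 * 6.2001e-08 = 5.6565372e-05
Denominator = 18 * mu = 18 * 0.001 = 0.018
v_s = 5.6565372e-05 / 0.018 = 0.00314252 m/s
Check: Re = rho_f * v_s * d / mu = 1000 * 0.00314252 * 2.49e-04 / 0.001 = 0.782 < 1, so Stokes' law applies.

0.00314252 m/s


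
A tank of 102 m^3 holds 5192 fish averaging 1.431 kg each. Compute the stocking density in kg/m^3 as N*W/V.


Total biomass = 5192 fish * 1.431 kg = 7429.752 kg
Density = total biomass / volume = 7429.752 / 102 = 72.8407 kg/m^3

72.8407 kg/m^3


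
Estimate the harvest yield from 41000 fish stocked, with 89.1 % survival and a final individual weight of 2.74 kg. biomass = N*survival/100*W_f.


Survivors = 41000 * 89.1/100 = 36531 fish
Harvest biomass = survivors * W_f = 36531 * 2.74 = 100094.94 kg

100094.94 kg


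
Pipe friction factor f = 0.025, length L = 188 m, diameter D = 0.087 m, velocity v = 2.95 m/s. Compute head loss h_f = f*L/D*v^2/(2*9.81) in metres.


v^2 = 2.95^2 = 8.7025 m^2/s^2
L/D = 188/0.087 = 2160.9195
h_f = f*(L/D)*v^2/(2g) = 0.025 * 2160.9195 * 8.7025 / 19.62 = 23.962 m

23.962 m


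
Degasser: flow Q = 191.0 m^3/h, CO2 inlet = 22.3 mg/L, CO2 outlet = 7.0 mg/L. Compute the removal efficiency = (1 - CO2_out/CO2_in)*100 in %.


CO2_out / CO2_in = 7.0 / 22.3 = 0.31390135
Fraction remaining = 0.31390135
efficiency = (1 - 0.31390135) * 100 = 68.6099 %

68.6099 %


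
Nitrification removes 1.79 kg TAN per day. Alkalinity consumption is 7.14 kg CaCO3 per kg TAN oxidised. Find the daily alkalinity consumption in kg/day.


Alkalinity factor: 7.14 kg CaCO3 consumed per kg TAN nitrified
alk = 1.79 kg TAN * 7.14 = 12.7806 kg CaCO3/day

12.7806 kg CaCO3/day


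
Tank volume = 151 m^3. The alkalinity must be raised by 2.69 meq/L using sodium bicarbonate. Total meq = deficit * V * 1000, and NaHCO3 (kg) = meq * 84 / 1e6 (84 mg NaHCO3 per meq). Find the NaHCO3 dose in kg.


Tank volume in L = 151 m^3 * 1000 = 151000 L
Total meq required = 2.69 meq/L * 151000 L = 406190 meq
NaHCO3 mass = 406190 meq * 84 mg/meq / 1e6 = 34.12 kg

34.12 kg


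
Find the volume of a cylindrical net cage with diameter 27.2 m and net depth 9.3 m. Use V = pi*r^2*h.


r = d/2 = 27.2/2 = 13.6 m
Base area = pi*r^2 = pi*13.6^2 = 581.06898 m^2
Volume = 581.06898 * 9.3 = 5403.94 m^3

5403.94 m^3


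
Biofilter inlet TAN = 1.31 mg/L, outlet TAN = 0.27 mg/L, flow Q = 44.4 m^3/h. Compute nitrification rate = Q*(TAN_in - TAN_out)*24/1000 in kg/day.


Concentration drop: TAN_in - TAN_out = 1.31 - 0.27 = 1.04 mg/L
Hourly TAN removed = Q * dTAN = 44.4 m^3/h * 1.04 mg/L = 46.176 g/h  (m^3/h * mg/L = g/h)
Daily TAN removed = 46.176 * 24 = 1108.224 g/day
Convert to kg/day: 1108.224 / 1000 = 1.108224 kg/day

1.108224 kg/day


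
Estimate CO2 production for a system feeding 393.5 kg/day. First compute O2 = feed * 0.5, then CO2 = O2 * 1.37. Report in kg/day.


O2 = 393.5 * 0.5 = 196.75
CO2 = 196.75 * 1.37 = 269.5475

269.5475 kg/day


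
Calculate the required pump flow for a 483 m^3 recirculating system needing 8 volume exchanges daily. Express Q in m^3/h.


Daily recirculation volume = 483 m^3 * 8 = 3864 m^3/day
Flow rate Q = daily volume / 24 h = 3864 / 24 = 161 m^3/h

161 m^3/h


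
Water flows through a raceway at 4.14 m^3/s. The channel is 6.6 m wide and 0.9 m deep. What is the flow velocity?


Cross-sectional area = W * d = 6.6 * 0.9 = 5.94 m^2
Velocity = Q / A = 4.14 / 5.94 = 0.69697 m/s

0.69697 m/s


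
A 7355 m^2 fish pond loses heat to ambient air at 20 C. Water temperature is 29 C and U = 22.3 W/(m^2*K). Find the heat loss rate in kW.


Temperature difference dT = 29 - 20 = 9 K
Heat loss (W) = U * A * dT = 22.3 * 7355 * 9 = 1476148.5 W
Convert to kW: 1476148.5 / 1000 = 1476.1485 kW

1476.1485 kW


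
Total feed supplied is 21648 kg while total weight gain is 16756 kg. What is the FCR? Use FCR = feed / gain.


FCR = feed consumed / weight gained
FCR = 21648 kg / 16756 kg = 1.29196

1.29196


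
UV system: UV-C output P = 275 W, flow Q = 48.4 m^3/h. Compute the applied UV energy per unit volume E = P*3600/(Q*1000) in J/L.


Energy delivered per hour = 275 W * 3600 s = 990000 J/h
Volume treated per hour = 48.4 m^3/h * 1000 = 48400 L/h
dose = 990000 / 48400 = 20.4545 J/L

20.4545 J/L


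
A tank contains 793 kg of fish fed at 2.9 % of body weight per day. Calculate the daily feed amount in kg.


Feeding rate fraction = 2.9% / 100 = 0.029
Daily feed = 793 kg * 0.029 = 22.997 kg/day

22.997 kg/day


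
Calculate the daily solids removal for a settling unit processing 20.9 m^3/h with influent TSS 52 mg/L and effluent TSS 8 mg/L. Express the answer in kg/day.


Concentration drop: TSS_in - TSS_out = 52 - 8 = 44 mg/L
Hourly solids removed = Q * dTSS = 20.9 m^3/h * 44 mg/L = 919.6 g/h  (m^3/h * mg/L = g/h)
Daily solids removed = 919.6 * 24 = 22070.4 g/day
Convert g to kg: 22070.4 / 1000 = 22.0704 kg/day

22.0704 kg/day


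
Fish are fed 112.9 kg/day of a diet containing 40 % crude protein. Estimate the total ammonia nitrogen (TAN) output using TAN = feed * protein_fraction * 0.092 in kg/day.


Protein in feed = 112.9 * 40/100 = 45.16 kg/day
TAN = protein * 0.092 = 45.16 * 0.092 = 4.15472 kg/day

4.15472 kg/day


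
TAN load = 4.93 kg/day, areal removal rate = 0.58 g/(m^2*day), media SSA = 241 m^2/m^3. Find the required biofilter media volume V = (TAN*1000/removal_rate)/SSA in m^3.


A = 4.93*1000 / 0.58 = 8500 m^2
V = 8500 / 241 = 35.2697

35.2697 m^3


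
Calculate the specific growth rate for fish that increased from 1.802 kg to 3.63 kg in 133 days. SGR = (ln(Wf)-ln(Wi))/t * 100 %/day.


ln(W_f) = ln(3.63) = 1.2892326
ln(W_i) = ln(1.802) = 0.58889716
ln(W_f) - ln(W_i) = 1.2892326 - 0.58889716 = 0.70033544
SGR = 0.70033544 / 133 * 100 = 0.526568 %/day

0.526568 %/day


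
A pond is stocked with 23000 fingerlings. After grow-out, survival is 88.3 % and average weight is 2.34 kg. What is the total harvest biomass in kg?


Survivors = 23000 * 88.3/100 = 20309 fish
Harvest biomass = survivors * W_f = 20309 * 2.34 = 47523.06 kg

47523.06 kg


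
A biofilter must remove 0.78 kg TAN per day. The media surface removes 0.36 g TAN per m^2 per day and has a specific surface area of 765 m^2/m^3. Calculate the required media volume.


A = 0.78*1000 / 0.36 = 2166.6667 m^2
V = 2166.6667 / 765 = 2.83224

2.83224 m^3


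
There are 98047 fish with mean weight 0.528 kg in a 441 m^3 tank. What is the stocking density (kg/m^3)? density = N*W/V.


Total biomass = 98047 fish * 0.528 kg = 51768.816 kg
Density = total biomass / volume = 51768.816 / 441 = 117.39 kg/m^3

117.39 kg/m^3


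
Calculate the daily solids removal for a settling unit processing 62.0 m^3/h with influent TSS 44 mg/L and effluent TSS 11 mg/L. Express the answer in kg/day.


Concentration drop: TSS_in - TSS_out = 44 - 11 = 33 mg/L
Hourly solids removed = Q * dTSS = 62.0 m^3/h * 33 mg/L = 2046 g/h  (m^3/h * mg/L = g/h)
Daily solids removed = 2046 * 24 = 49104 g/day
Convert g to kg: 49104 / 1000 = 49.104 kg/day

49.104 kg/day


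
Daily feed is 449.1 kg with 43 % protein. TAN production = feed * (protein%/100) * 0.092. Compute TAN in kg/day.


Protein in feed = 449.1 * 43/100 = 193.113 kg/day
TAN = protein * 0.092 = 193.113 * 0.092 = 17.766396 kg/day

17.766396 kg/day


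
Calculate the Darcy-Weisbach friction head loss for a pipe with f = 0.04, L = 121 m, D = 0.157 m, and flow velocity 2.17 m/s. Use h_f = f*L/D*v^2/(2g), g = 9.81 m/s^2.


v^2 = 2.17^2 = 4.7089 m^2/s^2
L/D = 121/0.157 = 770.70064
h_f = f*(L/D)*v^2/(2g) = 0.04 * 770.70064 * 4.7089 / 19.62 = 7.39888 m

7.39888 m


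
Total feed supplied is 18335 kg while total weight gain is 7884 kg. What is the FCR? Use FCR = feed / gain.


FCR = feed consumed / weight gained
FCR = 18335 kg / 7884 kg = 2.3256

2.3256


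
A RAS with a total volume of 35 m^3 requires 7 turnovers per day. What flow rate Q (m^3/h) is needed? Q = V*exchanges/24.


Daily recirculation volume = 35 m^3 * 7 = 245 m^3/day
Flow rate Q = daily volume / 24 h = 245 / 24 = 10.2083 m^3/h

10.2083 m^3/h


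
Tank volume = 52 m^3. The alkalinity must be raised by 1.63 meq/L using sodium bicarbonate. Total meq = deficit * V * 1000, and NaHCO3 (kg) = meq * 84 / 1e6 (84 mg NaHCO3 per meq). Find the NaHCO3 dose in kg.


Tank volume in L = 52 m^3 * 1000 = 52000 L
Total meq required = 1.63 meq/L * 52000 L = 84760 meq
NaHCO3 mass = 84760 meq * 84 mg/meq / 1e6 = 7.11984 kg

7.11984 kg


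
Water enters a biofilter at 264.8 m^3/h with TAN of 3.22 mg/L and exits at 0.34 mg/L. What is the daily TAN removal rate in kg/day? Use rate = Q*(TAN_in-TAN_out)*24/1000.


Concentration drop: TAN_in - TAN_out = 3.22 - 0.34 = 2.88 mg/L
Hourly TAN removed = Q * dTAN = 264.8 m^3/h * 2.88 mg/L = 762.624 g/h  (m^3/h * mg/L = g/h)
Daily TAN removed = 762.624 * 24 = 18302.976 g/day
Convert to kg/day: 18302.976 / 1000 = 18.302976 kg/day

18.302976 kg/day
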